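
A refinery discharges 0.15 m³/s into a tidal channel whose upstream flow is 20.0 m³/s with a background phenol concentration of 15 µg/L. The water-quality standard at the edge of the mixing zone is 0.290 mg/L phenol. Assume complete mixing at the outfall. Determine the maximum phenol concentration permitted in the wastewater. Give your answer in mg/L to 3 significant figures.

15 µg/L = 0.015 mg/L.
Mass balance: 0.29·20.15 = 0.15·Cₑ + 20·0.015.
Cₑ = (5.843 − 0.3) / 0.15 = 36.96 mg/L.

37.0 mg/L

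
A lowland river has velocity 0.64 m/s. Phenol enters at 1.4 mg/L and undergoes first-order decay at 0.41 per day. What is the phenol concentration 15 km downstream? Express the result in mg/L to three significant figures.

Travel time t = 15 km / 0.64 m/s = 1.5e+04/0.64 = 2.344e+04 s = 0.2713 d.
First-order decay: C = 1.4·exp(−0.41·0.2713) = 1.4·0.8947 = 1.253 mg/L.

1.25 mg/L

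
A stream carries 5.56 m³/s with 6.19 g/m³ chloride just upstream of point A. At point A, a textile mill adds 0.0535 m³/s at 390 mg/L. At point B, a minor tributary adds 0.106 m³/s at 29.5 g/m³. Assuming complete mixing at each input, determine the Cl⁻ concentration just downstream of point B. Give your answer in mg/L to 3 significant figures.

10.2 mg/L

After input A: C = (5.56·6.19 + 0.0535·390) / 5.613 = 9.848 mg/L.
After input B: C = (5.613·9.848 + 0.106·29.5) / 5.719 = 10.21 mg/L.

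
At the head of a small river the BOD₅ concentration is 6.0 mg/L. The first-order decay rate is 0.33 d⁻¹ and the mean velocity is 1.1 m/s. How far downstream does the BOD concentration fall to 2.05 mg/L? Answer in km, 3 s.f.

309 km

From C = C₀·e^(−kt), t = ln(C₀/C)/k = ln(6.0/2.05)/0.33 = 1.074/0.33 = 3.254 d.
Distance = v·t = 1.1 m/s × 2.812e+05 s = 3.093e+05 m = 309.3 km.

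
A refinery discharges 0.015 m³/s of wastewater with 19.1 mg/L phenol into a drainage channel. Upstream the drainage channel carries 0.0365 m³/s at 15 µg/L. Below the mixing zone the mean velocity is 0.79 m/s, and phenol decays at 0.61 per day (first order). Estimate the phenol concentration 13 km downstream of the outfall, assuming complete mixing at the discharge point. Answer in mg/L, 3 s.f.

4.96 mg/L

15 µg/L = 0.015 mg/L.
After complete mixing, C₀ = (0.015·19.1 + 0.0365·0.015) / 0.0515 = 5.574 mg/L.
Travel time t = 1.3e+04 m / 0.79 m/s = 1.646e+04 s = 0.1905 d.
C = 5.574·exp(−0.61·0.1905) = 5.574·0.8903 = 4.962 mg/L.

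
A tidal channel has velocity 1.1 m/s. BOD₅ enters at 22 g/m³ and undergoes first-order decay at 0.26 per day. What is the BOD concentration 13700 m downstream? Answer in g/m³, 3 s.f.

21.2 g/m³

Travel time t = 13700 m / 1.1 m/s = 1.37e+04/1.1 = 1.245e+04 s = 0.1441 d.
First-order decay: C = 22·exp(−0.26·0.1441) = 22·0.9632 = 21.19 g/m³.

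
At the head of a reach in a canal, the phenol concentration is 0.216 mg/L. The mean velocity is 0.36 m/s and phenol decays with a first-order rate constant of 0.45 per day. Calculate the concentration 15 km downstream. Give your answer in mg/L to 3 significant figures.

Travel time t = 15 km / 0.36 m/s = 1.5e+04/0.36 = 4.167e+04 s = 0.4823 d.
First-order decay: C = 0.216·exp(−0.45·0.4823) = 0.216·0.8049 = 0.1739 mg/L.

0.174 mg/L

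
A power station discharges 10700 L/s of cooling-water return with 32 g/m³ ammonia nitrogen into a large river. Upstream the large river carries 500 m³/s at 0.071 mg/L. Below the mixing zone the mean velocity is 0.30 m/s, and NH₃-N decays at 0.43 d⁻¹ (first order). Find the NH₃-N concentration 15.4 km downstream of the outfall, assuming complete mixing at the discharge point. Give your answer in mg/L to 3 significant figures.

0.573 mg/L

10700 L/s = 10.7 m³/s.
After complete mixing, C₀ = (10.7·32 + 500·0.071) / 510.7 = 0.74 mg/L.
Travel time t = 1.54e+04 m / 0.30 m/s = 5.133e+04 s = 0.5941 d.
C = 0.74·exp(−0.43·0.5941) = 0.74·0.7745 = 0.5731 mg/L.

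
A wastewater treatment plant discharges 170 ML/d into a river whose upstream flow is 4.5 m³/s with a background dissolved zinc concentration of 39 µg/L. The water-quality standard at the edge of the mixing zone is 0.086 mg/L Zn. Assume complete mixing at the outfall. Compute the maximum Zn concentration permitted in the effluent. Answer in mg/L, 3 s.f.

170 ML/d = 1.968 m³/s.
39 µg/L = 0.039 mg/L.
Mass balance: 0.086·6.468 = 1.968·Cₑ + 4.5·0.039.
Cₑ = (0.5562 − 0.1755) / 1.968 = 0.1935 mg/L.

0.193 mg/L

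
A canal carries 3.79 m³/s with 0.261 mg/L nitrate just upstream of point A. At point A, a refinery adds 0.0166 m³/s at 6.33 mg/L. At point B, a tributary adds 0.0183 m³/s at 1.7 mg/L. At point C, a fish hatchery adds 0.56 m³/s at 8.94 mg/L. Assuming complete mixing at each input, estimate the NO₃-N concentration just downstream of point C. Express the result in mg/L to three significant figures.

After input A: C = (3.79·0.261 + 0.0166·6.33) / 3.807 = 0.2875 mg/L.
After input B: C = (3.807·0.2875 + 0.0183·1.7) / 3.825 = 0.2942 mg/L.
After input C: C = (3.825·0.2942 + 0.56·8.94) / 4.385 = 1.398 mg/L.

1.40 mg/L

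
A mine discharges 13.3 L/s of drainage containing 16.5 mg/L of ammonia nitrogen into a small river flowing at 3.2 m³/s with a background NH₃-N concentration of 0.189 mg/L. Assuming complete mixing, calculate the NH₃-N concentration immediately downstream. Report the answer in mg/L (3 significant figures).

0.257 mg/L

13.3 L/s = 0.0133 m³/s.
By mass balance at complete mixing, C = (0.0133·16.5 + 3.2·0.189) / (0.0133 + 3.2) = 0.8243/3.213 = 0.2565 mg/L.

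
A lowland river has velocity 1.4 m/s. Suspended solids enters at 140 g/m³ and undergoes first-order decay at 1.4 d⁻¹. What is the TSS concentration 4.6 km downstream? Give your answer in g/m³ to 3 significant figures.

133 g/m³

Travel time t = 4.6 km / 1.4 m/s = 4600/1.4 = 3286 s = 0.03803 d.
First-order decay: C = 140·exp(−1.4·0.03803) = 140·0.9482 = 132.7 g/m³.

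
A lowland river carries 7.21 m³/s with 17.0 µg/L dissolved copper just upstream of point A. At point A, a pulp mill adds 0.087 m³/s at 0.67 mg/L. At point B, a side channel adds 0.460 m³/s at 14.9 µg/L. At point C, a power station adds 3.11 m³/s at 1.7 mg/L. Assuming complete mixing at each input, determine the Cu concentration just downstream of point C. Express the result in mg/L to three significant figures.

17.0 µg/L = 0.017 mg/L.
After input A: C = (7.21·0.017 + 0.087·0.67) / 7.297 = 0.02479 mg/L.
14.9 µg/L = 0.0149 mg/L.
After input B: C = (7.297·0.02479 + 0.46·0.0149) / 7.757 = 0.0242 mg/L.
After input C: C = (7.757·0.0242 + 3.11·1.7) / 10.87 = 0.5038 mg/L.

0.504 mg/L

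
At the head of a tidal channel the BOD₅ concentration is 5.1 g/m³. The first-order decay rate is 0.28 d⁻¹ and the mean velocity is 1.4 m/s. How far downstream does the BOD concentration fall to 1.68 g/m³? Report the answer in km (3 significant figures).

480 km

From C = C₀·e^(−kt), t = ln(C₀/C)/k = ln(5.1/1.68)/0.28 = 1.11/0.28 = 3.966 d.
Distance = v·t = 1.4 m/s × 3.427e+05 s = 4.797e+05 m = 479.7 km.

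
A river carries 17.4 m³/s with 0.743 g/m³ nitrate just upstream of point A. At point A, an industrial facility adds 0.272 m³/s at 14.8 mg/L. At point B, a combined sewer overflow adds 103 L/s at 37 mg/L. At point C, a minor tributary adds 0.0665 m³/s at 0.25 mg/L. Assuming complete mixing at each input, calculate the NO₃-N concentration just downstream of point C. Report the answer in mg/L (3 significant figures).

1.16 mg/L

After input A: C = (17.4·0.743 + 0.272·14.8) / 17.67 = 0.9594 mg/L.
103 L/s = 0.103 m³/s.
After input B: C = (17.67·0.9594 + 0.103·37) / 17.77 = 1.168 mg/L.
After input C: C = (17.77·1.168 + 0.0665·0.25) / 17.84 = 1.165 mg/L.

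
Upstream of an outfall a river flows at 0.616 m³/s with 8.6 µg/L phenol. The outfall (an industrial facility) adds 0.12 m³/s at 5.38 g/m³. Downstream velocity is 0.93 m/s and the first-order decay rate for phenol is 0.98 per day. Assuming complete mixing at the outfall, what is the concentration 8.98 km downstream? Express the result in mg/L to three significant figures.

0.793 mg/L

8.6 µg/L = 0.0086 mg/L.
After complete mixing, C₀ = (0.12·5.38 + 0.616·0.0086) / 0.736 = 0.8844 mg/L.
Travel time t = 8980 m / 0.93 m/s = 9656 s = 0.1118 d.
C = 0.8844·exp(−0.98·0.1118) = 0.8844·0.8963 = 0.7926 mg/L.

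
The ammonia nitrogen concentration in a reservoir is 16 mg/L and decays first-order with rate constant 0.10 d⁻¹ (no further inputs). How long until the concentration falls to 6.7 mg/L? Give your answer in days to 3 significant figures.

t = ln(C₀/C)/k = ln(16/6.7)/0.10 = 0.8705/0.10 = 8.705 d.

8.70 d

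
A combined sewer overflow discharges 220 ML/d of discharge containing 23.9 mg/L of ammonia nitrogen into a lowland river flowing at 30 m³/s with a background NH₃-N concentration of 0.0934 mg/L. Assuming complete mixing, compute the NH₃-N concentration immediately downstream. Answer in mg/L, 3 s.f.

1.96 mg/L

220 ML/d = 2.546 m³/s.
Conservation of mass across the mixing zone: C = (2.546·23.9 + 30·0.0934) / (2.546 + 30) = 63.66/32.55 = 1.956 mg/L.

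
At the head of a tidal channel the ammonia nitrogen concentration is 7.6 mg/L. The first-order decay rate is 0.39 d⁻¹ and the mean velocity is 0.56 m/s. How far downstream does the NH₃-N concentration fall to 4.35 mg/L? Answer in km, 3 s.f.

69.2 km

From C = C₀·e^(−kt), t = ln(C₀/C)/k = ln(7.6/4.35)/0.39 = 0.558/0.39 = 1.431 d.
Distance = v·t = 0.56 m/s × 1.236e+05 s = 6.922e+04 m = 69.22 km.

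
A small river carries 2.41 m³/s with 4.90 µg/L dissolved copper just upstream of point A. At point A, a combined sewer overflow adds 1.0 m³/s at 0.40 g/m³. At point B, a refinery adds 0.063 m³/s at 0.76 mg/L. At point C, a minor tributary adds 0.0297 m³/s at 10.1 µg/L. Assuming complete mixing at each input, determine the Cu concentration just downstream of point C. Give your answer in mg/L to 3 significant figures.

4.90 µg/L = 0.0049 mg/L.
After input A: C = (2.41·0.0049 + 1·0.4) / 3.41 = 0.1208 mg/L.
After input B: C = (3.41·0.1208 + 0.063·0.76) / 3.473 = 0.1324 mg/L.
10.1 µg/L = 0.0101 mg/L.
After input C: C = (3.473·0.1324 + 0.0297·0.0101) / 3.503 = 0.1313 mg/L.

0.131 mg/L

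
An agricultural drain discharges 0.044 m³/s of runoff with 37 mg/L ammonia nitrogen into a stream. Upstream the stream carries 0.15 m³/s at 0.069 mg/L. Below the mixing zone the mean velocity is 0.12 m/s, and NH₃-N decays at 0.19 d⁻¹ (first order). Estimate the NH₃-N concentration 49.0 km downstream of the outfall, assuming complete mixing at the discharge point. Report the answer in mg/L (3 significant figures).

3.44 mg/L

After complete mixing, C₀ = (0.044·37 + 0.15·0.069) / 0.194 = 8.445 mg/L.
Travel time t = 4.9e+04 m / 0.12 m/s = 4.083e+05 s = 4.726 d.
C = 8.445·exp(−0.19·4.726) = 8.445·0.4074 = 3.441 mg/L.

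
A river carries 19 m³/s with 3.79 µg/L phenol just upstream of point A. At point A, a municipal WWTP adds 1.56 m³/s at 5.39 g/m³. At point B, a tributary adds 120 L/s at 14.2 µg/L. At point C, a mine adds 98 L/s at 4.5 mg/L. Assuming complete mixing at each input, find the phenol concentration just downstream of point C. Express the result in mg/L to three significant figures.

0.429 mg/L

3.79 µg/L = 0.00379 mg/L.
After input A: C = (19·0.00379 + 1.56·5.39) / 20.56 = 0.4125 mg/L.
120 L/s = 0.12 m³/s.
14.2 µg/L = 0.0142 mg/L.
After input B: C = (20.56·0.4125 + 0.12·0.0142) / 20.68 = 0.4102 mg/L.
98 L/s = 0.098 m³/s.
After input C: C = (20.68·0.4102 + 0.098·4.5) / 20.78 = 0.4295 mg/L.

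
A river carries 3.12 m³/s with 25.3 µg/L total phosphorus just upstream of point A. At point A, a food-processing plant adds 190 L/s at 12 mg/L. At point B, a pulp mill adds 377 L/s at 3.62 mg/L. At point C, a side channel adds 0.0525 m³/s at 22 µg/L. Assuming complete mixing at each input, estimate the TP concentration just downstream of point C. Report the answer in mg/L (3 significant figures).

0.996 mg/L

25.3 µg/L = 0.0253 mg/L.
190 L/s = 0.19 m³/s.
After input A: C = (3.12·0.0253 + 0.19·12) / 3.31 = 0.7127 mg/L.
377 L/s = 0.377 m³/s.
After input B: C = (3.31·0.7127 + 0.377·3.62) / 3.687 = 1.01 mg/L.
22 µg/L = 0.022 mg/L.
After input C: C = (3.687·1.01 + 0.0525·0.022) / 3.74 = 0.9961 mg/L.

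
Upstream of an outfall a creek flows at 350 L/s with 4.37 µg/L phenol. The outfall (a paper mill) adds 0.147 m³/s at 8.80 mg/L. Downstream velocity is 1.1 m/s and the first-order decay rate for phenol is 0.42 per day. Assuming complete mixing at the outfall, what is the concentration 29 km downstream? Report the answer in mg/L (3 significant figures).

350 L/s = 0.35 m³/s.
4.37 µg/L = 0.00437 mg/L.
After complete mixing, C₀ = (0.147·8.8 + 0.35·0.00437) / 0.497 = 2.606 mg/L.
Travel time t = 2.9e+04 m / 1.1 m/s = 2.636e+04 s = 0.3051 d.
C = 2.606·exp(−0.42·0.3051) = 2.606·0.8797 = 2.292 mg/L.

2.29 mg/L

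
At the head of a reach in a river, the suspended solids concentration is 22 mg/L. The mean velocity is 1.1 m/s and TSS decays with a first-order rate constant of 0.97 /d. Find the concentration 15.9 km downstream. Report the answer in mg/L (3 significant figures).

18.7 mg/L

Travel time t = 15.9 km / 1.1 m/s = 1.59e+04/1.1 = 1.445e+04 s = 0.1673 d.
First-order decay: C = 22·exp(−0.97·0.1673) = 22·0.8502 = 18.7 mg/L.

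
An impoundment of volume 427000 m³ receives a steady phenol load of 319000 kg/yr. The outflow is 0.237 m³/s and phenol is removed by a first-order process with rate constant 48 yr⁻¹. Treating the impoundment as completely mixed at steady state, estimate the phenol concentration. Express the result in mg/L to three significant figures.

Outflow Q = 0.237 m³/s × 3.156e+07 s/yr = 7.479e+06 m³/yr.
Steady-state CSTR mass balance: W = Q·C + k·V·C, so C = W/(Q + kV).
Q + kV = 7.479e+06 + 48·427000 = 2.798e+07 m³/yr.
C = 319000/2.798e+07 = 0.0114 kg/m³ = 11.4 mg/L.

11.4 mg/L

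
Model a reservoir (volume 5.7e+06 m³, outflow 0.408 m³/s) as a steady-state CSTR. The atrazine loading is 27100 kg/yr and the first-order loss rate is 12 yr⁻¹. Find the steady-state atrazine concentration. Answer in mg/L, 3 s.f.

0.333 mg/L

Outflow Q = 0.408 m³/s × 3.156e+07 s/yr = 1.288e+07 m³/yr.
Steady-state CSTR mass balance: W = Q·C + k·V·C, so C = W/(Q + kV).
Q + kV = 1.288e+07 + 12·5.7e+06 = 8.128e+07 m³/yr.
C = 27100/8.128e+07 = 0.0003334 kg/m³ = 0.3334 mg/L.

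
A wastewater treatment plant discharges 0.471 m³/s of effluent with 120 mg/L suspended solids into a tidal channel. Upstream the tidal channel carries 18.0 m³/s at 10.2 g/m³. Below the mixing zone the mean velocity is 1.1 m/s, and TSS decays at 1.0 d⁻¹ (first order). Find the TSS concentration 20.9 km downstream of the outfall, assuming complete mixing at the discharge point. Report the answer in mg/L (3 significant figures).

10.4 mg/L

After complete mixing, C₀ = (0.471·120 + 18·10.2) / 18.47 = 13 mg/L.
Travel time t = 2.09e+04 m / 1.1 m/s = 1.9e+04 s = 0.2199 d.
C = 13·exp(−1.0·0.2199) = 13·0.8026 = 10.43 mg/L.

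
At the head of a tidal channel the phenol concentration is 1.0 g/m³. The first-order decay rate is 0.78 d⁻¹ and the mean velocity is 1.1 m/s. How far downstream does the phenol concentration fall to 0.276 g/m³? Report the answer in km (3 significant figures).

From C = C₀·e^(−kt), t = ln(C₀/C)/k = ln(1.0/0.276)/0.78 = 1.287/0.78 = 1.65 d.
Distance = v·t = 1.1 m/s × 1.426e+05 s = 1.569e+05 m = 156.9 km.

157 km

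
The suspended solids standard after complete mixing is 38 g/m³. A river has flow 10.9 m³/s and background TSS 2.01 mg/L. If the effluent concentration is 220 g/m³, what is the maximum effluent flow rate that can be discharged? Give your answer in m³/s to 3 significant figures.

2.16 m³/s

Mass balance at complete mixing: C_std·(Q_w + Q_r) = Q_w·C_e + Q_r·C_b.
Rearranging, Q_w = Q_r·(C_std − C_b)/(C_e − C_std) = 10.9·(38 − 2.01) / (220 − 38) = 2.155 m³/s.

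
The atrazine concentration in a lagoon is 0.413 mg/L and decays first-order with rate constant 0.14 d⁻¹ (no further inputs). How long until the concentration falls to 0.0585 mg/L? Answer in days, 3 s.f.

14.0 d

t = ln(C₀/C)/k = ln(0.413/0.0585)/0.14 = 1.954/0.14 = 13.96 d.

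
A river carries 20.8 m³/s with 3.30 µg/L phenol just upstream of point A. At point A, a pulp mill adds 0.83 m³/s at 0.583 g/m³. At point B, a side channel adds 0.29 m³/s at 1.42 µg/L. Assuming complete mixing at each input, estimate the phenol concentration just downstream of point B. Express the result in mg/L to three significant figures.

3.30 µg/L = 0.0033 mg/L.
After input A: C = (20.8·0.0033 + 0.83·0.583) / 21.63 = 0.02554 mg/L.
1.42 µg/L = 0.00142 mg/L.
After input B: C = (21.63·0.02554 + 0.29·0.00142) / 21.92 = 0.02523 mg/L.

0.0252 mg/L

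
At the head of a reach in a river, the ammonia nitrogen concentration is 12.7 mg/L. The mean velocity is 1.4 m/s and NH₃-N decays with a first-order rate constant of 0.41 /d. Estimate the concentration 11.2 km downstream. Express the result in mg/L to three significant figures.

12.2 mg/L

Travel time t = 11.2 km / 1.4 m/s = 1.12e+04/1.4 = 8000 s = 0.09259 d.
First-order decay: C = 12.7·exp(−0.41·0.09259) = 12.7·0.9627 = 12.23 mg/L.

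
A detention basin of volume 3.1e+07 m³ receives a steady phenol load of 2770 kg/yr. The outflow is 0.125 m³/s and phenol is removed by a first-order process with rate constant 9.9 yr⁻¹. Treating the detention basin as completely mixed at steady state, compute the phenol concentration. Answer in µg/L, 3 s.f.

8.91 µg/L

Outflow Q = 0.125 m³/s × 3.156e+07 s/yr = 3.945e+06 m³/yr.
Steady-state CSTR mass balance: W = Q·C + k·V·C, so C = W/(Q + kV).
Q + kV = 3.945e+06 + 9.9·3.1e+07 = 3.108e+08 m³/yr.
C = 2770/3.108e+08 = 8.911e-06 kg/m³ = 0.008911 mg/L = 8.911 µg/L.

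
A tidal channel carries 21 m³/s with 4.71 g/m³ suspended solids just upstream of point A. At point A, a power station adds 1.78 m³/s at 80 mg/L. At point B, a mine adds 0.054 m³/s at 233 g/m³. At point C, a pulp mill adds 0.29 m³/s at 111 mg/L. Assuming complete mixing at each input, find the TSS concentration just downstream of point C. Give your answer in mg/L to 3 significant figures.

After input A: C = (21·4.71 + 1.78·80) / 22.78 = 10.59 mg/L.
After input B: C = (22.78·10.59 + 0.054·233) / 22.83 = 11.12 mg/L.
After input C: C = (22.83·11.12 + 0.29·111) / 23.12 = 12.37 mg/L.

12.4 mg/L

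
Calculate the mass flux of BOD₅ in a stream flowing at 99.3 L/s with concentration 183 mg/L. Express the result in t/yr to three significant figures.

99.3 L/s = 0.0993 m³/s.
Mass flux = Q·C = 0.0993 m³/s × 183 g/m³ = 18.17 g/s.
= 18.17 g/s × 31.56 = 573.5 t/yr.

573 t/yr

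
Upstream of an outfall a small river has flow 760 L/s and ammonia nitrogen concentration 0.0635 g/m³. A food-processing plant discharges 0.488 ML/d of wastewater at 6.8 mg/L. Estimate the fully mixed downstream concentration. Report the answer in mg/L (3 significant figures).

0.488 ML/d = 0.005648 m³/s.
760 L/s = 0.76 m³/s.
By mass balance at complete mixing, C = (0.005648·6.8 + 0.76·0.0635) / (0.005648 + 0.76) = 0.08667/0.7656 = 0.1132 mg/L.

0.113 mg/L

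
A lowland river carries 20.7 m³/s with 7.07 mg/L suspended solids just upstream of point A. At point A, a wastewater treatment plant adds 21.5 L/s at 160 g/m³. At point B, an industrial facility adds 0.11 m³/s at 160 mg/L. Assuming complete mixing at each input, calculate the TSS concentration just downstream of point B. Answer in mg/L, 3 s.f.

21.5 L/s = 0.0215 m³/s.
After input A: C = (20.7·7.07 + 0.0215·160) / 20.72 = 7.229 mg/L.
After input B: C = (20.72·7.229 + 0.11·160) / 20.83 = 8.035 mg/L.

8.04 mg/L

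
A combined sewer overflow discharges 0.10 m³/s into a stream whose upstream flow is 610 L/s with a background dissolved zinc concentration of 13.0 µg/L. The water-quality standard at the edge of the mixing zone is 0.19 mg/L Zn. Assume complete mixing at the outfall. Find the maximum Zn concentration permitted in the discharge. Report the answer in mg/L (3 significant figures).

1.27 mg/L

610 L/s = 0.61 m³/s.
13.0 µg/L = 0.013 mg/L.
Mass balance: 0.19·0.71 = 0.1·Cₑ + 0.61·0.013.
Cₑ = (0.1349 − 0.00793) / 0.1 = 1.27 mg/L.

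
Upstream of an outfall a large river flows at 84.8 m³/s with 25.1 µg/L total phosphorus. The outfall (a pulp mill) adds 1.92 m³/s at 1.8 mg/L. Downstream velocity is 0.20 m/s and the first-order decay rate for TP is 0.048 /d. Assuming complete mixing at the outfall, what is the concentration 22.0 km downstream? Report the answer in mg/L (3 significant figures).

0.0606 mg/L

25.1 µg/L = 0.0251 mg/L.
After complete mixing, C₀ = (1.92·1.8 + 84.8·0.0251) / 86.72 = 0.0644 mg/L.
Travel time t = 2.2e+04 m / 0.20 m/s = 1.1e+05 s = 1.273 d.
C = 0.0644·exp(−0.048·1.273) = 0.0644·0.9407 = 0.06058 mg/L.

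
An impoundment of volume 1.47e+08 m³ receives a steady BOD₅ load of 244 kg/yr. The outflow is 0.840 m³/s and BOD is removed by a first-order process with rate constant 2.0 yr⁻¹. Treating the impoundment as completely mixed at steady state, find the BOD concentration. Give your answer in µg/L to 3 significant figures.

Outflow Q = 0.840 m³/s × 3.156e+07 s/yr = 2.651e+07 m³/yr.
Steady-state CSTR mass balance: W = Q·C + k·V·C, so C = W/(Q + kV).
Q + kV = 2.651e+07 + 2.0·1.47e+08 = 3.205e+08 m³/yr.
C = 244/3.205e+08 = 7.613e-07 kg/m³ = 0.0007613 mg/L = 0.7613 µg/L.

0.761 µg/L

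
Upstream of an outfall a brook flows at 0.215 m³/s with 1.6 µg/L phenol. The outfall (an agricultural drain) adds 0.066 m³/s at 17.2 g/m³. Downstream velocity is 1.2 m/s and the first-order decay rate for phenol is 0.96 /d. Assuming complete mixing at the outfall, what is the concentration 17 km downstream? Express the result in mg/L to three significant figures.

3.45 mg/L

1.6 µg/L = 0.0016 mg/L.
After complete mixing, C₀ = (0.066·17.2 + 0.215·0.0016) / 0.281 = 4.041 mg/L.
Travel time t = 1.7e+04 m / 1.2 m/s = 1.417e+04 s = 0.164 d.
C = 4.041·exp(−0.96·0.164) = 4.041·0.8544 = 3.453 mg/L.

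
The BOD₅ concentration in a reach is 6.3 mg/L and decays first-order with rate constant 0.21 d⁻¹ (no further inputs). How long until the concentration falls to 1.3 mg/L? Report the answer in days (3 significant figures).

t = ln(C₀/C)/k = ln(6.3/1.3)/0.21 = 1.578/0.21 = 7.515 d.

7.52 d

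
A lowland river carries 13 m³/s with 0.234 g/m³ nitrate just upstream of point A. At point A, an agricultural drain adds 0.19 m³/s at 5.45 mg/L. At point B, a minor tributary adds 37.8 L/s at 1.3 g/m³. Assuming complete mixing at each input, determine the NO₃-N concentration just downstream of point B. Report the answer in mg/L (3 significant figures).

After input A: C = (13·0.234 + 0.19·5.45) / 13.19 = 0.3091 mg/L.
37.8 L/s = 0.0378 m³/s.
After input B: C = (13.19·0.3091 + 0.0378·1.3) / 13.23 = 0.312 mg/L.

0.312 mg/L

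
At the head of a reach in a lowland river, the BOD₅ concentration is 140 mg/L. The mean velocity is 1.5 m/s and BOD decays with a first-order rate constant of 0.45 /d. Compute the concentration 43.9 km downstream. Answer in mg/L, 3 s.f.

120 mg/L

Travel time t = 43.9 km / 1.5 m/s = 4.39e+04/1.5 = 2.927e+04 s = 0.3387 d.
First-order decay: C = 140·exp(−0.45·0.3387) = 140·0.8586 = 120.2 mg/L.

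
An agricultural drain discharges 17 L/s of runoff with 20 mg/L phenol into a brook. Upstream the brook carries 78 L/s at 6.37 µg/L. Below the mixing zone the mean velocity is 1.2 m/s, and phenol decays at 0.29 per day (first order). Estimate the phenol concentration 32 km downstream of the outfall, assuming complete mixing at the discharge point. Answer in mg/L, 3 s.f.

3.28 mg/L

17 L/s = 0.017 m³/s.
78 L/s = 0.078 m³/s.
6.37 µg/L = 0.00637 mg/L.
After complete mixing, C₀ = (0.017·20 + 0.078·0.00637) / 0.095 = 3.584 mg/L.
Travel time t = 3.2e+04 m / 1.2 m/s = 2.667e+04 s = 0.3086 d.
C = 3.584·exp(−0.29·0.3086) = 3.584·0.9144 = 3.277 mg/L.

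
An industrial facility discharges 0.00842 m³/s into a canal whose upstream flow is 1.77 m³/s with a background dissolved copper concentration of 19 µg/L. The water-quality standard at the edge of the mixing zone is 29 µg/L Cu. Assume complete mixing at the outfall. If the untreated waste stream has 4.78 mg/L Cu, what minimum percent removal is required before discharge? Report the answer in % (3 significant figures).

19 µg/L = 0.019 mg/L.
29 µg/L = 0.029 mg/L.
Mass balance: 0.029·1.778 = 0.00842·Cₑ + 1.77·0.019.
Cₑ = (0.05157 − 0.03363) / 0.00842 = 2.131 mg/L.
Required removal = 1 − 2.131/4.78 = 55.42 %.

55.4 %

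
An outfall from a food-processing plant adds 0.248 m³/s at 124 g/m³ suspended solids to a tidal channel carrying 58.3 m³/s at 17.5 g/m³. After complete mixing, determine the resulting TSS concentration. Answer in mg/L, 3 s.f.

18.0 mg/L

Conservation of mass across the mixing zone: C = (0.248·124 + 58.3·17.5) / (0.248 + 58.3) = 1051/58.55 = 17.95 mg/L.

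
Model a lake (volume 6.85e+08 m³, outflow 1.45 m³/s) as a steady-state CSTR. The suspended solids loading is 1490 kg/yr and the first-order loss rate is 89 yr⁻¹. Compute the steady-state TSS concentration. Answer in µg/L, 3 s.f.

0.0244 µg/L

Outflow Q = 1.45 m³/s × 3.156e+07 s/yr = 4.576e+07 m³/yr.
Steady-state CSTR mass balance: W = Q·C + k·V·C, so C = W/(Q + kV).
Q + kV = 4.576e+07 + 89·6.85e+08 = 6.101e+10 m³/yr.
C = 1490/6.101e+10 = 2.442e-08 kg/m³ = 2.442e-05 mg/L = 0.02442 µg/L.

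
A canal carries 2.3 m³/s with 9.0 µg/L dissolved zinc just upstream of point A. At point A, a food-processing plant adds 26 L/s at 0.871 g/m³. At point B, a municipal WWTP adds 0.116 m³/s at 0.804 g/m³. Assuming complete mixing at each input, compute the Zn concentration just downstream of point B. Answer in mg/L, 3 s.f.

0.0559 mg/L

9.0 µg/L = 0.009 mg/L.
26 L/s = 0.026 m³/s.
After input A: C = (2.3·0.009 + 0.026·0.871) / 2.326 = 0.01864 mg/L.
After input B: C = (2.326·0.01864 + 0.116·0.804) / 2.442 = 0.05594 mg/L.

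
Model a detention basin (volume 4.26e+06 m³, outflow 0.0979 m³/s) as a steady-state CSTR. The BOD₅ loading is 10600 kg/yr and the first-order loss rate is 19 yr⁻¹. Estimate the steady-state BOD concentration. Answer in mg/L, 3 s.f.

Outflow Q = 0.0979 m³/s × 3.156e+07 s/yr = 3.089e+06 m³/yr.
Steady-state CSTR mass balance: W = Q·C + k·V·C, so C = W/(Q + kV).
Q + kV = 3.089e+06 + 19·4.26e+06 = 8.403e+07 m³/yr.
C = 10600/8.403e+07 = 0.0001261 kg/m³ = 0.1261 mg/L.

0.126 mg/L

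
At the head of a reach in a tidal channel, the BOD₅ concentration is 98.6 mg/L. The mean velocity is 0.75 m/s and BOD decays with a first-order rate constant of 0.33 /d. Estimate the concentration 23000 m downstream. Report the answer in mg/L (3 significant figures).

Travel time t = 23000 m / 0.75 m/s = 2.3e+04/0.75 = 3.067e+04 s = 0.3549 d.
First-order decay: C = 98.6·exp(−0.33·0.3549) = 98.6·0.8895 = 87.7 mg/L.

87.7 mg/L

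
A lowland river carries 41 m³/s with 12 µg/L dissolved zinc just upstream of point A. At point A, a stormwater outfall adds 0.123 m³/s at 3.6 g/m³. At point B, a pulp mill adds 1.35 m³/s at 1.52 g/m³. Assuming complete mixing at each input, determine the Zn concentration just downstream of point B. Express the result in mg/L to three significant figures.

0.0703 mg/L

12 µg/L = 0.012 mg/L.
After input A: C = (41·0.012 + 0.123·3.6) / 41.12 = 0.02273 mg/L.
After input B: C = (41.12·0.02273 + 1.35·1.52) / 42.47 = 0.07032 mg/L.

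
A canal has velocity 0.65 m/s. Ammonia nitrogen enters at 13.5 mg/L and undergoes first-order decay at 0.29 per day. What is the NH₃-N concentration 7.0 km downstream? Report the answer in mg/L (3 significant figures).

13.0 mg/L

Travel time t = 7.0 km / 0.65 m/s = 7000/0.65 = 1.077e+04 s = 0.1246 d.
First-order decay: C = 13.5·exp(−0.29·0.1246) = 13.5·0.9645 = 13.02 mg/L.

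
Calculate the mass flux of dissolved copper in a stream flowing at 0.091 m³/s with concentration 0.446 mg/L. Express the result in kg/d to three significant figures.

Mass flux = Q·C = 0.091 m³/s × 0.446 g/m³ = 0.04059 g/s.
= 0.04059 g/s × 86.4 = 3.507 kg/d.

3.51 kg/d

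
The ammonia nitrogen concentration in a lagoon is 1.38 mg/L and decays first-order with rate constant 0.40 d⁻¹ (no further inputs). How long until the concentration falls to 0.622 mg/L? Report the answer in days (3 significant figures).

t = ln(C₀/C)/k = ln(1.38/0.622)/0.40 = 0.7969/0.40 = 1.992 d.

1.99 d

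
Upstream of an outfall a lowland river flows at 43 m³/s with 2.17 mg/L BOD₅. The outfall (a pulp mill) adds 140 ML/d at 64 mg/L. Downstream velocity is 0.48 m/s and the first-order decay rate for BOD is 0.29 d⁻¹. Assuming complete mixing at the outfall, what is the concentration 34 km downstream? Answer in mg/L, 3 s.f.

3.48 mg/L

140 ML/d = 1.62 m³/s.
After complete mixing, C₀ = (1.62·64 + 43·2.17) / 44.62 = 4.415 mg/L.
Travel time t = 3.4e+04 m / 0.48 m/s = 7.083e+04 s = 0.8198 d.
C = 4.415·exp(−0.29·0.8198) = 4.415·0.7884 = 3.481 mg/L.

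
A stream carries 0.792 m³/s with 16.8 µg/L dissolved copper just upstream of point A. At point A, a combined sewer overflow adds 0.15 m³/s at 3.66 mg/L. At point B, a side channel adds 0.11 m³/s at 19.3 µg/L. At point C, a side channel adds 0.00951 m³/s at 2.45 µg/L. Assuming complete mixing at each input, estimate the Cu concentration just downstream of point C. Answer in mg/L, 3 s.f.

16.8 µg/L = 0.0168 mg/L.
After input A: C = (0.792·0.0168 + 0.15·3.66) / 0.942 = 0.5969 mg/L.
19.3 µg/L = 0.0193 mg/L.
After input B: C = (0.942·0.5969 + 0.11·0.0193) / 1.052 = 0.5365 mg/L.
2.45 µg/L = 0.00245 mg/L.
After input C: C = (1.052·0.5365 + 0.00951·0.00245) / 1.062 = 0.5317 mg/L.

0.532 mg/L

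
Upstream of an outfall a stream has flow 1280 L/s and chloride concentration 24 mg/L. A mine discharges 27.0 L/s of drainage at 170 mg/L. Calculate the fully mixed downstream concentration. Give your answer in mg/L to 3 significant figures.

27.0 mg/L

27.0 L/s = 0.027 m³/s.
1280 L/s = 1.28 m³/s.
Flow-weighted mixing gives C = (0.027·170 + 1.28·24) / (0.027 + 1.28) = 35.31/1.307 = 27.02 mg/L.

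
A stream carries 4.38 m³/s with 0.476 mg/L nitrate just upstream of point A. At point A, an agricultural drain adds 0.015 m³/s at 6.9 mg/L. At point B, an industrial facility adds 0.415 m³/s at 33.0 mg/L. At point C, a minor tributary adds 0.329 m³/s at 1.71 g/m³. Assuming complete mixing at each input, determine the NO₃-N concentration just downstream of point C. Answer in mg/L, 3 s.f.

After input A: C = (4.38·0.476 + 0.015·6.9) / 4.395 = 0.4979 mg/L.
After input B: C = (4.395·0.4979 + 0.415·33) / 4.81 = 3.302 mg/L.
After input C: C = (4.81·3.302 + 0.329·1.71) / 5.139 = 3.2 mg/L.

3.20 mg/L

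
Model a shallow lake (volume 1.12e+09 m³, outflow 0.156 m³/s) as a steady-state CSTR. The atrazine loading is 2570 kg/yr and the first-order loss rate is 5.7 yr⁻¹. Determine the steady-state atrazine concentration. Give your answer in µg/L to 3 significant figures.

0.402 µg/L

Outflow Q = 0.156 m³/s × 3.156e+07 s/yr = 4.923e+06 m³/yr.
Steady-state CSTR mass balance: W = Q·C + k·V·C, so C = W/(Q + kV).
Q + kV = 4.923e+06 + 5.7·1.12e+09 = 6.389e+09 m³/yr.
C = 2570/6.389e+09 = 4.023e-07 kg/m³ = 0.0004023 mg/L = 0.4023 µg/L.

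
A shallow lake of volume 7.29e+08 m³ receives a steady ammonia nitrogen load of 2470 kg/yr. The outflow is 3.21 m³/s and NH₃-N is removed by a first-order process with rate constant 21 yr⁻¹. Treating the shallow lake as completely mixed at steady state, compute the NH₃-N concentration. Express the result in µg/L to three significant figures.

0.160 µg/L

Outflow Q = 3.21 m³/s × 3.156e+07 s/yr = 1.013e+08 m³/yr.
Steady-state CSTR mass balance: W = Q·C + k·V·C, so C = W/(Q + kV).
Q + kV = 1.013e+08 + 21·7.29e+08 = 1.541e+10 m³/yr.
C = 2470/1.541e+10 = 1.603e-07 kg/m³ = 0.0001603 mg/L = 0.1603 µg/L.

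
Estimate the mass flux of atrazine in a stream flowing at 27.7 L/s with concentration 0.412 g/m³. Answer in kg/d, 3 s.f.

27.7 L/s = 0.0277 m³/s.
Mass flux = Q·C = 0.0277 m³/s × 0.412 g/m³ = 0.01141 g/s.
= 0.01141 g/s × 86.4 = 0.986 kg/d.

0.986 kg/d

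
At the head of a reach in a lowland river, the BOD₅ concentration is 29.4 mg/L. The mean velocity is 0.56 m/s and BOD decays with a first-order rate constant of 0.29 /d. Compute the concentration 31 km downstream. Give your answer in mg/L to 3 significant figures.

Travel time t = 31 km / 0.56 m/s = 3.1e+04/0.56 = 5.536e+04 s = 0.6407 d.
First-order decay: C = 29.4·exp(−0.29·0.6407) = 29.4·0.8304 = 24.41 mg/L.

24.4 mg/L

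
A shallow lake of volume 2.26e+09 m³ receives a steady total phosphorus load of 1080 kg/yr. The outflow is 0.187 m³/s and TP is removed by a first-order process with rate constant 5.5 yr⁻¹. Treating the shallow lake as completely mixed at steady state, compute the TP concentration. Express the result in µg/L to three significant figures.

0.0868 µg/L

Outflow Q = 0.187 m³/s × 3.156e+07 s/yr = 5.901e+06 m³/yr.
Steady-state CSTR mass balance: W = Q·C + k·V·C, so C = W/(Q + kV).
Q + kV = 5.901e+06 + 5.5·2.26e+09 = 1.244e+10 m³/yr.
C = 1080/1.244e+10 = 8.685e-08 kg/m³ = 8.685e-05 mg/L = 0.08685 µg/L.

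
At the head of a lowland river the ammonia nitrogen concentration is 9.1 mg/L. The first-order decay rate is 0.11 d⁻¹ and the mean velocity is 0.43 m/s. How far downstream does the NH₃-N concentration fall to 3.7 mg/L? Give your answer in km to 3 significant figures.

From C = C₀·e^(−kt), t = ln(C₀/C)/k = ln(9.1/3.7)/0.11 = 0.8999/0.11 = 8.181 d.
Distance = v·t = 0.43 m/s × 7.069e+05 s = 3.04e+05 m = 304 km.

304 km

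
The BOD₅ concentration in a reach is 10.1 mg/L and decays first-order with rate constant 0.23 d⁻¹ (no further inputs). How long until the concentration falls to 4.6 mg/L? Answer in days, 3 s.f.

t = ln(C₀/C)/k = ln(10.1/4.6)/0.23 = 0.7865/0.23 = 3.419 d.

3.42 d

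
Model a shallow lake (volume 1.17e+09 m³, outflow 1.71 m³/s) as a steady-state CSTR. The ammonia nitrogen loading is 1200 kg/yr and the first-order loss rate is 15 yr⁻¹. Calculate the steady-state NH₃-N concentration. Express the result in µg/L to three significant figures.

0.0682 µg/L

Outflow Q = 1.71 m³/s × 3.156e+07 s/yr = 5.396e+07 m³/yr.
Steady-state CSTR mass balance: W = Q·C + k·V·C, so C = W/(Q + kV).
Q + kV = 5.396e+07 + 15·1.17e+09 = 1.76e+10 m³/yr.
C = 1200/1.76e+10 = 6.817e-08 kg/m³ = 6.817e-05 mg/L = 0.06817 µg/L.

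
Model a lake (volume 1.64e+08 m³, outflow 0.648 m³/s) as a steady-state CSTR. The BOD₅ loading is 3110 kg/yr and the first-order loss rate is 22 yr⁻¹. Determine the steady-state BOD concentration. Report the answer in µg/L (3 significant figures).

0.857 µg/L

Outflow Q = 0.648 m³/s × 3.156e+07 s/yr = 2.045e+07 m³/yr.
Steady-state CSTR mass balance: W = Q·C + k·V·C, so C = W/(Q + kV).
Q + kV = 2.045e+07 + 22·1.64e+08 = 3.628e+09 m³/yr.
C = 3110/3.628e+09 = 8.571e-07 kg/m³ = 0.0008571 mg/L = 0.8571 µg/L.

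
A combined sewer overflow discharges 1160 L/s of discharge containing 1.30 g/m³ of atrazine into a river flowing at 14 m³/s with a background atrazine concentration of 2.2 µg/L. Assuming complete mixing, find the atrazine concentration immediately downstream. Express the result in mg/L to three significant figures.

1160 L/s = 1.16 m³/s.
2.2 µg/L = 0.0022 mg/L.
Flow-weighted mixing gives C = (1.16·1.3 + 14·0.0022) / (1.16 + 14) = 1.539/15.16 = 0.1015 mg/L.

0.102 mg/L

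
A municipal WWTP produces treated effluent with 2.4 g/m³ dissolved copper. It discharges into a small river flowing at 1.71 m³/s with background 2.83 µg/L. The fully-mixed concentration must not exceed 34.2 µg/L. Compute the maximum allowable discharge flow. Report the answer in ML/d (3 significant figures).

1.96 ML/d

2.83 µg/L = 0.00283 mg/L.
34.2 µg/L = 0.0342 mg/L.
Mass balance at complete mixing: C_std·(Q_w + Q_r) = Q_w·C_e + Q_r·C_b.
Rearranging, Q_w = Q_r·(C_std − C_b)/(C_e − C_std) = 1.71·(0.0342 − 0.00283) / (2.4 − 0.0342) = 0.02267 m³/s.
= 1.959 ML/d.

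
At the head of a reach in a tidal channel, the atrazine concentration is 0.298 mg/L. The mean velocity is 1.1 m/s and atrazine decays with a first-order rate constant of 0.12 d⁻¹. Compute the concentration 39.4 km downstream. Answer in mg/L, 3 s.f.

Travel time t = 39.4 km / 1.1 m/s = 3.94e+04/1.1 = 3.582e+04 s = 0.4146 d.
First-order decay: C = 0.298·exp(−0.12·0.4146) = 0.298·0.9515 = 0.2835 mg/L.

0.284 mg/L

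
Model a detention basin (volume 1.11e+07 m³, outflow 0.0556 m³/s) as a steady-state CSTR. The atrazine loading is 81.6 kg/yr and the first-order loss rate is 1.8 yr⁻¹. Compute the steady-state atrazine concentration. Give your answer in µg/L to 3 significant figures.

3.75 µg/L

Outflow Q = 0.0556 m³/s × 3.156e+07 s/yr = 1.755e+06 m³/yr.
Steady-state CSTR mass balance: W = Q·C + k·V·C, so C = W/(Q + kV).
Q + kV = 1.755e+06 + 1.8·1.11e+07 = 2.173e+07 m³/yr.
C = 81.6/2.173e+07 = 3.754e-06 kg/m³ = 0.003754 mg/L = 3.754 µg/L.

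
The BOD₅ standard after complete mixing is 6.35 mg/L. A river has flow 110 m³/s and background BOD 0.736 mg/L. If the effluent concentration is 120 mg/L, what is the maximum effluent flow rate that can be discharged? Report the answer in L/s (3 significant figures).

Mass balance at complete mixing: C_std·(Q_w + Q_r) = Q_w·C_e + Q_r·C_b.
Rearranging, Q_w = Q_r·(C_std − C_b)/(C_e − C_std) = 110·(6.35 − 0.736) / (120 − 6.35) = 5.434 m³/s.
= 5434 L/s.

5430 L/s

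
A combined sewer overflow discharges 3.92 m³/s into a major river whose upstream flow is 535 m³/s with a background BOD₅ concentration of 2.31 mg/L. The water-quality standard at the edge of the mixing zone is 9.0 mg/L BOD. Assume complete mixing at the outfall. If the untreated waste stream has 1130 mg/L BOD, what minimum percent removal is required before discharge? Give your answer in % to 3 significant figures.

18.4 %

Mass balance: 9·538.9 = 3.92·Cₑ + 535·2.31.
Cₑ = (4850 − 1236) / 3.92 = 922 mg/L.
Required removal = 1 − 922/1130 = 18.4 %.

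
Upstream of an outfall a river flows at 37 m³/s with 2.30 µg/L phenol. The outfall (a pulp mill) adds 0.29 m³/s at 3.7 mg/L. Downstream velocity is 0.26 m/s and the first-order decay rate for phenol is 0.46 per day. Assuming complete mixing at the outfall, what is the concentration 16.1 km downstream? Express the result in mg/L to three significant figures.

0.0223 mg/L

2.30 µg/L = 0.0023 mg/L.
After complete mixing, C₀ = (0.29·3.7 + 37·0.0023) / 37.29 = 0.03106 mg/L.
Travel time t = 1.61e+04 m / 0.26 m/s = 6.192e+04 s = 0.7167 d.
C = 0.03106·exp(−0.46·0.7167) = 0.03106·0.7192 = 0.02233 mg/L.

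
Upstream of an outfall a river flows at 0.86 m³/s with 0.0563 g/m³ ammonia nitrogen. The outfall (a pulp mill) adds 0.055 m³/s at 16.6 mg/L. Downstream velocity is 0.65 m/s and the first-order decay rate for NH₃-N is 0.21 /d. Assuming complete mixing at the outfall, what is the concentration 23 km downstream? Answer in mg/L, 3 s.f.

0.964 mg/L

After complete mixing, C₀ = (0.055·16.6 + 0.86·0.0563) / 0.915 = 1.051 mg/L.
Travel time t = 2.3e+04 m / 0.65 m/s = 3.538e+04 s = 0.4095 d.
C = 1.051·exp(−0.21·0.4095) = 1.051·0.9176 = 0.9641 mg/L.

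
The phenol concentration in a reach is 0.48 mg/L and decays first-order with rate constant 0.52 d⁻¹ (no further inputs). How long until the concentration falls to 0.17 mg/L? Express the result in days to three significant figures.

t = ln(C₀/C)/k = ln(0.48/0.17)/0.52 = 1.038/0.52 = 1.996 d.

2.00 d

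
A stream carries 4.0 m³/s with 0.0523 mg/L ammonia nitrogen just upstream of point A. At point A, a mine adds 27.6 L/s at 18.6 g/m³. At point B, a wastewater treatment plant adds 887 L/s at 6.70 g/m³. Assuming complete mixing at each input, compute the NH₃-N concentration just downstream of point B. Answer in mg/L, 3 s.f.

1.36 mg/L

27.6 L/s = 0.0276 m³/s.
After input A: C = (4·0.0523 + 0.0276·18.6) / 4.028 = 0.1794 mg/L.
887 L/s = 0.887 m³/s.
After input B: C = (4.028·0.1794 + 0.887·6.7) / 4.915 = 1.356 mg/L.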